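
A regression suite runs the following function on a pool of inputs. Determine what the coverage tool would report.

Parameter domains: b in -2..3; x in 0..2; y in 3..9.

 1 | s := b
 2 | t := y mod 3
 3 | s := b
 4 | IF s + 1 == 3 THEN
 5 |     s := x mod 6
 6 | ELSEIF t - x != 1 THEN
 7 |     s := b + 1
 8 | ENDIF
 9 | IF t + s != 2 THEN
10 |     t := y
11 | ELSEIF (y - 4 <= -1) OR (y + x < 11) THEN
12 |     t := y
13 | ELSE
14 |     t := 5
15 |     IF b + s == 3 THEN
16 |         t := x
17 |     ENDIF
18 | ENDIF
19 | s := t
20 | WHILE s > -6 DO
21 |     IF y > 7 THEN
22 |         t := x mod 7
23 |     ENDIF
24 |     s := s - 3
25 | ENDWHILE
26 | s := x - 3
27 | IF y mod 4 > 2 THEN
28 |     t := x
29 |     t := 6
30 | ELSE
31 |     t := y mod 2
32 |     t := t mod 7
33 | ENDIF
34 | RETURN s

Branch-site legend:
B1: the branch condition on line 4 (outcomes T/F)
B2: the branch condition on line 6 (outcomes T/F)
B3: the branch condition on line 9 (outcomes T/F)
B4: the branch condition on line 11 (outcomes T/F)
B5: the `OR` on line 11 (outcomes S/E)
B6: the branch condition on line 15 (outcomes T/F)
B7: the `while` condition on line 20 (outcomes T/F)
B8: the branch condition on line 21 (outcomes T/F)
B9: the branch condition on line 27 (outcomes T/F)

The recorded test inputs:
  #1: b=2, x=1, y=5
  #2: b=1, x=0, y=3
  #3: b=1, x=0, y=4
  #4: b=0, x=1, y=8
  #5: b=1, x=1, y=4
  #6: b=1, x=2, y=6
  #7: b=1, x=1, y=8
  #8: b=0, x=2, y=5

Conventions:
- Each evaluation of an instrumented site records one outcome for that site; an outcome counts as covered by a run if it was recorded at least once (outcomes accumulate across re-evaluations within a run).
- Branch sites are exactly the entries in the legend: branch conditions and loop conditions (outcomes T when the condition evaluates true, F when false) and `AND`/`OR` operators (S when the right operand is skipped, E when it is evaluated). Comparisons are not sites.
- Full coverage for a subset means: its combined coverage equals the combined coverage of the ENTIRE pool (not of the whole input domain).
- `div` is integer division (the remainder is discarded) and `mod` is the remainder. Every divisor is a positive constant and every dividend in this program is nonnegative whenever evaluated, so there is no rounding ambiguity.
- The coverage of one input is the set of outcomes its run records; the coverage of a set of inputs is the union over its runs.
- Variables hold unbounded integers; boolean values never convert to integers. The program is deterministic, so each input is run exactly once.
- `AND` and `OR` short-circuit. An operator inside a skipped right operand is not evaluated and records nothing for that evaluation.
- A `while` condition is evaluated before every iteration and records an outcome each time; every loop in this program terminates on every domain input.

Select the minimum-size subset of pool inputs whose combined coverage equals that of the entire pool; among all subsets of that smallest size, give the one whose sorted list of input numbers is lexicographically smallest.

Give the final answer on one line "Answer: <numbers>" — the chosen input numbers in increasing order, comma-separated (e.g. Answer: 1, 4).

#1 (b=2, x=1, y=5) -> B1->T, B3->T, B7->T, B8->F, B7->T, B8->F, B7->T, B8->F, B7->T, B8->F, B7->F, B9->F; covered: B1=T, B3=T, B7=T, B7=F, B8=F, B9=F
#2 (b=1, x=0, y=3) -> B1->F, B2->T, B3->F, B5->S, B4->T, B7->T, B8->F, B7->T, B8->F, B7->T, B8->F, B7->F, B9->T; covered: B1=F, B2=T, B3=F, B4=T, B5=S, B7=T, B7=F, B8=F, B9=T
#3 (b=1, x=0, y=4) -> B1->F, B2->F, B3->F, B5->E, B4->T, B7->T, B8->F, B7->T, B8->F, B7->T, B8->F, B7->T, B8->F, B7->F, ...; covered: B1=F, B2=F, B3=F, B4=T, B5=E, B7=T, B7=F, B8=F, B9=F
#4 (b=0, x=1, y=8) -> B1->F, B2->F, B3->F, B5->E, B4->T, B7->T, B8->T, B7->T, B8->T, B7->T, B8->T, B7->T, B8->T, B7->T, ...; covered: B1=F, B2=F, B3=F, B4=T, B5=E, B7=T, B7=F, B8=T, B9=F
#5 (b=1, x=1, y=4) -> B1->F, B2->T, B3->T, B7->T, B8->F, B7->T, B8->F, B7->T, B8->F, B7->T, B8->F, B7->F, B9->F; covered: B1=F, B2=T, B3=T, B7=T, B7=F, B8=F, B9=F
#6 (b=1, x=2, y=6) -> B1->F, B2->T, B3->F, B5->E, B4->T, B7->T, B8->F, B7->T, B8->F, B7->T, B8->F, B7->T, B8->F, B7->F, ...; covered: B1=F, B2=T, B3=F, B4=T, B5=E, B7=T, B7=F, B8=F, B9=F
#7 (b=1, x=1, y=8) -> B1->F, B2->F, B3->T, B7->T, B8->T, B7->T, B8->T, B7->T, B8->T, B7->T, B8->T, B7->T, B8->T, B7->F, ...; covered: B1=F, B2=F, B3=T, B7=T, B7=F, B8=T, B9=F
#8 (b=0, x=2, y=5) -> B1->F, B2->T, B3->T, B7->T, B8->F, B7->T, B8->F, B7->T, B8->F, B7->T, B8->F, B7->F, B9->F; covered: B1=F, B2=T, B3=T, B7=T, B7=F, B8=F, B9=F
union over all inputs: B1=T, B1=F, B2=T, B2=F, B3=T, B3=F, B4=T, B5=S, B5=E, B7=T, B7=F, B8=T, B8=F, B9=T, B9=F (15 outcomes)
size 1 is not enough: best union over all size-1 subsets is 9/15
size 2 is not enough: best union over all size-2 subsets is 13/15
at size 3, {1, 2, 4} reaches all 15 outcomes; every lexicographically earlier size-3 subset fails

Answer: 1, 2, 4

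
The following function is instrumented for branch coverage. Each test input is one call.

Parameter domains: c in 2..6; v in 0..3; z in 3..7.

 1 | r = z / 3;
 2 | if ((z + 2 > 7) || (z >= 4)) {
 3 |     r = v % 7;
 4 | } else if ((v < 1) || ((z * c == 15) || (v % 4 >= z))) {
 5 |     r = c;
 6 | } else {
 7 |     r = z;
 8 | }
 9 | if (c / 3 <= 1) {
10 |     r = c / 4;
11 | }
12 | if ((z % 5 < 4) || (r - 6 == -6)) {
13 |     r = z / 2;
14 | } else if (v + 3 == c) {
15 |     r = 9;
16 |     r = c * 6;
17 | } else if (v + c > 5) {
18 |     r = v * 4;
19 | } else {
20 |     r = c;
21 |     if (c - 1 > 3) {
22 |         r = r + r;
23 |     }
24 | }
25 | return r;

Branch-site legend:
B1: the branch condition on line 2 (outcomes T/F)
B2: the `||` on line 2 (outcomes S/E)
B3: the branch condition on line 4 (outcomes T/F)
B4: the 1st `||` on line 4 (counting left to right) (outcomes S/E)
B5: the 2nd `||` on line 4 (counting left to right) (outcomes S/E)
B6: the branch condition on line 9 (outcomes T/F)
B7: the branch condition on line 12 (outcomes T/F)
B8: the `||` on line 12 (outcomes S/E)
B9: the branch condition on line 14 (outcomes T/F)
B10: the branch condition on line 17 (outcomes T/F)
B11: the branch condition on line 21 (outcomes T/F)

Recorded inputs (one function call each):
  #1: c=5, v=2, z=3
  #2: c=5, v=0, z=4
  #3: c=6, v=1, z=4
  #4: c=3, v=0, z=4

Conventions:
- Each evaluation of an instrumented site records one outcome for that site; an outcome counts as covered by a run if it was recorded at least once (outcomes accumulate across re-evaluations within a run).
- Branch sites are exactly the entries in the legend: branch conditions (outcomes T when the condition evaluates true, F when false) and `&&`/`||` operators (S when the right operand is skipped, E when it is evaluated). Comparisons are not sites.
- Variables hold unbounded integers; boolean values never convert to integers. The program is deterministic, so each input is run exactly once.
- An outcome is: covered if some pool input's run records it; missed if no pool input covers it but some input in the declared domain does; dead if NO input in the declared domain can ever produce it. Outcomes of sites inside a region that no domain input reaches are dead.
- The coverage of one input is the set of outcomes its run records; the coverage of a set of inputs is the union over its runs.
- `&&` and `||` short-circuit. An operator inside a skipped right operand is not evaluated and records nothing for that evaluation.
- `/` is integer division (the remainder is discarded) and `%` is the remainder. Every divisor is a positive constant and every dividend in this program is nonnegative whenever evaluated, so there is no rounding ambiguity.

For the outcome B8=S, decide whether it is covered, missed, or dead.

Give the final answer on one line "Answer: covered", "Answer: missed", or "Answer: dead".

B8=S is recorded by pool input(s) 1 -> covered

Answer: covered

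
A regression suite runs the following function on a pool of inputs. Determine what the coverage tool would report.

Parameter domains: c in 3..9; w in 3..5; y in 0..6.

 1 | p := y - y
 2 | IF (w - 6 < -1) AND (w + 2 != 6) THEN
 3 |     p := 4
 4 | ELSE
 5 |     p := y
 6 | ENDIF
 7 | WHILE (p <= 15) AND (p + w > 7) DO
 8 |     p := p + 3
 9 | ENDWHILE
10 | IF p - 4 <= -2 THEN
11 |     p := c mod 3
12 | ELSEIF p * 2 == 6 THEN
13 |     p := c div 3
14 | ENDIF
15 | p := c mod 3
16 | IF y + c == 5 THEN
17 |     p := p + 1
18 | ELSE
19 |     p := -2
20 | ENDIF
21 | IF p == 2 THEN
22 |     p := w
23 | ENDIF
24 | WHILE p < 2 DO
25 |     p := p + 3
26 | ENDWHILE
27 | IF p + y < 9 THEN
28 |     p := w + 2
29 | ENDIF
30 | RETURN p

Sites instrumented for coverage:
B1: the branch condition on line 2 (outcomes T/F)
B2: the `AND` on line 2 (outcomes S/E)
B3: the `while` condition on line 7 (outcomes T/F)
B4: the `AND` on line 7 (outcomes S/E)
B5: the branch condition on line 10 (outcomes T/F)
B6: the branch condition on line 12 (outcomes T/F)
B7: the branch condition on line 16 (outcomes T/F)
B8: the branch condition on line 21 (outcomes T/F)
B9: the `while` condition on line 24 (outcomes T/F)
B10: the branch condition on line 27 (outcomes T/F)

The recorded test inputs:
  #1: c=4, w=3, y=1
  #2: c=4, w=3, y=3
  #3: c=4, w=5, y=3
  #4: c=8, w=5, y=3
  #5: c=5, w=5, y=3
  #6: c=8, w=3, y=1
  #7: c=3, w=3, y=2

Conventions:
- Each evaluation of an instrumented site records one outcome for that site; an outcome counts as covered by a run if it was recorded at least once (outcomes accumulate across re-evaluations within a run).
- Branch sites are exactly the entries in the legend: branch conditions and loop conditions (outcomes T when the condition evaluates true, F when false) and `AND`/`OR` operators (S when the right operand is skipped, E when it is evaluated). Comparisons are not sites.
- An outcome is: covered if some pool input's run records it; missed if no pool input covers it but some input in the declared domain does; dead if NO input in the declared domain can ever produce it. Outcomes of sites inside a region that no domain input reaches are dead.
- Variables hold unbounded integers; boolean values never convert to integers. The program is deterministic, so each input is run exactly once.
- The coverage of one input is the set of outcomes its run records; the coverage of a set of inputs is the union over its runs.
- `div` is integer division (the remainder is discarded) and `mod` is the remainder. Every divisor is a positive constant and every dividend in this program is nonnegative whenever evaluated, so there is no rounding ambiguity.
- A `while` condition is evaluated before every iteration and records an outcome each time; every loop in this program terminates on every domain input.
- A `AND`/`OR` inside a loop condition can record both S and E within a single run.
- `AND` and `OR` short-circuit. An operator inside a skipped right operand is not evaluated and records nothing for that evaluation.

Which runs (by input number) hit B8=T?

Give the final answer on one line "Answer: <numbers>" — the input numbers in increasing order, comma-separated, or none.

input #1 (c=4, w=3, y=1): covers B8=T
input #2 (c=4, w=3, y=3): misses B8=T
input #3 (c=4, w=5, y=3): misses B8=T
input #4 (c=8, w=5, y=3): misses B8=T
input #5 (c=5, w=5, y=3): misses B8=T
input #6 (c=8, w=3, y=1): misses B8=T
input #7 (c=3, w=3, y=2): misses B8=T

Answer: 1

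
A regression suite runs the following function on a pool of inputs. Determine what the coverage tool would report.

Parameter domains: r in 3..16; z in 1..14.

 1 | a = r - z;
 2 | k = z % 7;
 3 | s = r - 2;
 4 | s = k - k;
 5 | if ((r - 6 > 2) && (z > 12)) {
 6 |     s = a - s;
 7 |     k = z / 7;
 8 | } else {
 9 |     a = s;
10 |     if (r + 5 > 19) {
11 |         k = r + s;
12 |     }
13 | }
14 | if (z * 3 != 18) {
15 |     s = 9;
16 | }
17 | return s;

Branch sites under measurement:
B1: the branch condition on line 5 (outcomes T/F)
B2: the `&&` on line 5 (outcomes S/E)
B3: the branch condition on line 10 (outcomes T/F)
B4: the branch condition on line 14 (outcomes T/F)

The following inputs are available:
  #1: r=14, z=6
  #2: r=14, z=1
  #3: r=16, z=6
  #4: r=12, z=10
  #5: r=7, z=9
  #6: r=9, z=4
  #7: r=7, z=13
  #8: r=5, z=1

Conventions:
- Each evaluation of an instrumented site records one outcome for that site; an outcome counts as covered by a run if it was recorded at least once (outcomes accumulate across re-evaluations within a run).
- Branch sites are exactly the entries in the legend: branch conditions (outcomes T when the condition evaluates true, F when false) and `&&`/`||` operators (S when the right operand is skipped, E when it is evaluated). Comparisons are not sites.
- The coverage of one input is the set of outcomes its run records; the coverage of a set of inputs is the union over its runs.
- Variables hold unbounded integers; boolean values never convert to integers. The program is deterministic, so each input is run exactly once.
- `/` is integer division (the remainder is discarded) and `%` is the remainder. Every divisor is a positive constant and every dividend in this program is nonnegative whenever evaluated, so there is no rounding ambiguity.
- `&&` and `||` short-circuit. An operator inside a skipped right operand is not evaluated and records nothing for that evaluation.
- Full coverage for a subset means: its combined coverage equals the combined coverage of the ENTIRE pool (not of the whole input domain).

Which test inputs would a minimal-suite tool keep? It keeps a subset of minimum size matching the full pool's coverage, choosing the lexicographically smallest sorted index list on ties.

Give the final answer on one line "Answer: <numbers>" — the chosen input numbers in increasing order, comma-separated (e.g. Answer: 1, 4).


input #1 (r=14, z=6): events B2->E, B1->F, B3->F, B4->F; covers B1=F, B2=E, B3=F, B4=F
input #2 (r=14, z=1): events B2->E, B1->F, B3->F, B4->T; covers B1=F, B2=E, B3=F, B4=T
input #3 (r=16, z=6): events B2->E, B1->F, B3->T, B4->F; covers B1=F, B2=E, B3=T, B4=F
input #4 (r=12, z=10): events B2->E, B1->F, B3->F, B4->T; covers B1=F, B2=E, B3=F, B4=T
input #5 (r=7, z=9): events B2->S, B1->F, B3->F, B4->T; covers B1=F, B2=S, B3=F, B4=T
input #6 (r=9, z=4): events B2->E, B1->F, B3->F, B4->T; covers B1=F, B2=E, B3=F, B4=T
input #7 (r=7, z=13): events B2->S, B1->F, B3->F, B4->T; covers B1=F, B2=S, B3=F, B4=T
input #8 (r=5, z=1): events B2->S, B1->F, B3->F, B4->T; covers B1=F, B2=S, B3=F, B4=T
the full pool covers 7 outcomes: B1=F, B2=S, B2=E, B3=T, B3=F, B4=T, B4=F
size 1 is not enough: best union over all size-1 subsets is 4/7
size 2: inputs {3, 5} cover all 7 outcomes, and no lexicographically smaller subset of this size does
Answer: 3, 5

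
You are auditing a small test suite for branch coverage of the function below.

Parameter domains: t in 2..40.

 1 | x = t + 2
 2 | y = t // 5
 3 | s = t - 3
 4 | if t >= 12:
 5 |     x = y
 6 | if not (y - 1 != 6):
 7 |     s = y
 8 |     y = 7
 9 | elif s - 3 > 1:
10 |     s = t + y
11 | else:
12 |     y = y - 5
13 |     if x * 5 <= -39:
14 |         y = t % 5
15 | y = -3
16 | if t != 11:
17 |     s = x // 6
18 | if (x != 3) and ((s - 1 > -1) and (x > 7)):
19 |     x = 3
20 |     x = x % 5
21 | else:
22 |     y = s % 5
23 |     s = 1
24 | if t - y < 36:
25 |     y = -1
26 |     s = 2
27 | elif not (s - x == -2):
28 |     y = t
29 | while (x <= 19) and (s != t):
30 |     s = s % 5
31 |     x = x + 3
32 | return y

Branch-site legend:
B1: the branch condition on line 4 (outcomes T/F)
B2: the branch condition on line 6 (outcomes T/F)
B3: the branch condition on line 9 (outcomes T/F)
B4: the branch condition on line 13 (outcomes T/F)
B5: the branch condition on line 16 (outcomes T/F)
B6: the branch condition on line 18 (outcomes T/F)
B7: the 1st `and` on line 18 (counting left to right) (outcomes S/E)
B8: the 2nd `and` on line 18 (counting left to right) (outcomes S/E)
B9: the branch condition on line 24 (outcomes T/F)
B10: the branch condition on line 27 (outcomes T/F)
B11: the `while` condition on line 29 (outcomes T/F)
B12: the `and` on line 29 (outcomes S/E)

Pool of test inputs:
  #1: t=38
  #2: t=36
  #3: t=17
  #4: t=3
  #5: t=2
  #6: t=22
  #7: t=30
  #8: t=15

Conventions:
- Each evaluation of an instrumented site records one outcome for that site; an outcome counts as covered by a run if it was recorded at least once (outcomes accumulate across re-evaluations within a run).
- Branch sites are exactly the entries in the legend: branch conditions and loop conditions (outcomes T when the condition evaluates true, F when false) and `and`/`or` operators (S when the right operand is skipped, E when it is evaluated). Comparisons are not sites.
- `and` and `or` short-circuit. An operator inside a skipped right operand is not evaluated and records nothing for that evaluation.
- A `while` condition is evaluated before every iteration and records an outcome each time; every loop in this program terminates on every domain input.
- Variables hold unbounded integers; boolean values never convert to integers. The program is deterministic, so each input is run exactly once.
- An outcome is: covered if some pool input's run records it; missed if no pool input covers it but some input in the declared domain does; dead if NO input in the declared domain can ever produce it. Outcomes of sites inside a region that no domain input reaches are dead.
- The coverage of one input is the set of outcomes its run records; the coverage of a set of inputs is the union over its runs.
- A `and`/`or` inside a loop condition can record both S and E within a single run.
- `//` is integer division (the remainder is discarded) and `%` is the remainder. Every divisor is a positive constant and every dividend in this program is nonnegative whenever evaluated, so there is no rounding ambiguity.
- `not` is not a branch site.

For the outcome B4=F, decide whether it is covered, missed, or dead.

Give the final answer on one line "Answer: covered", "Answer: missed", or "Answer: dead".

B4=F is recorded by pool input(s) 4, 5 -> covered

Answer: covered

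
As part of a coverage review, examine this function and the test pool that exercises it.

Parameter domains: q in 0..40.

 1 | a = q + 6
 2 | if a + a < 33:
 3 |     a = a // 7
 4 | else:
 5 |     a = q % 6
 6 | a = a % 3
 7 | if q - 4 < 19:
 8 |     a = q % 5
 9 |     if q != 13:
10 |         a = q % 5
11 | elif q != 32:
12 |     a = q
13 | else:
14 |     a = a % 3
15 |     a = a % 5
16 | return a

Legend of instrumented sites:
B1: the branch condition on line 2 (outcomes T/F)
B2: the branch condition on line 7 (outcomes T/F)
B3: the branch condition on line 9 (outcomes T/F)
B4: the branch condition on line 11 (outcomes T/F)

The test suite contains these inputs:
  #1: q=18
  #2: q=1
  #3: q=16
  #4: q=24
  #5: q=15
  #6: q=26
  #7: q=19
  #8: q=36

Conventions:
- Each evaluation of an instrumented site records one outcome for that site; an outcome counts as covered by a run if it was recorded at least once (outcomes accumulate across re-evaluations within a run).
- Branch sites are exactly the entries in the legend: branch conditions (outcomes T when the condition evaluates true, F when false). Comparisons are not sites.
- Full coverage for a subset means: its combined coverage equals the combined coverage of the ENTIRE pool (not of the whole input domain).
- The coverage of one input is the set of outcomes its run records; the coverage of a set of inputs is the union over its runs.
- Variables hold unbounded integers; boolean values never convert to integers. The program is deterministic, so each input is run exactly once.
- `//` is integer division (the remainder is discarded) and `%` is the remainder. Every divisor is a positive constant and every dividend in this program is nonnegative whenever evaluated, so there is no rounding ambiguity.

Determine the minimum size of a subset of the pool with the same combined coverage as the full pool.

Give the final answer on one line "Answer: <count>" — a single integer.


input #1 (q=18): covers B1=F, B2=T, B3=T
input #2 (q=1): covers B1=T, B2=T, B3=T
input #3 (q=16): covers B1=F, B2=T, B3=T
input #4 (q=24): covers B1=F, B2=F, B4=T
input #5 (q=15): covers B1=F, B2=T, B3=T
input #6 (q=26): covers B1=F, B2=F, B4=T
input #7 (q=19): covers B1=F, B2=T, B3=T
input #8 (q=36): covers B1=F, B2=F, B4=T
union over all inputs: B1=T, B1=F, B2=T, B2=F, B3=T, B4=T (6 outcomes)
checked all size-1 subsets: none covers 6 outcomes (max 3/6)
the canonical winner is {2, 4}: size 2, full 6-outcome coverage, earliest index list among size-2 covers
Answer: 2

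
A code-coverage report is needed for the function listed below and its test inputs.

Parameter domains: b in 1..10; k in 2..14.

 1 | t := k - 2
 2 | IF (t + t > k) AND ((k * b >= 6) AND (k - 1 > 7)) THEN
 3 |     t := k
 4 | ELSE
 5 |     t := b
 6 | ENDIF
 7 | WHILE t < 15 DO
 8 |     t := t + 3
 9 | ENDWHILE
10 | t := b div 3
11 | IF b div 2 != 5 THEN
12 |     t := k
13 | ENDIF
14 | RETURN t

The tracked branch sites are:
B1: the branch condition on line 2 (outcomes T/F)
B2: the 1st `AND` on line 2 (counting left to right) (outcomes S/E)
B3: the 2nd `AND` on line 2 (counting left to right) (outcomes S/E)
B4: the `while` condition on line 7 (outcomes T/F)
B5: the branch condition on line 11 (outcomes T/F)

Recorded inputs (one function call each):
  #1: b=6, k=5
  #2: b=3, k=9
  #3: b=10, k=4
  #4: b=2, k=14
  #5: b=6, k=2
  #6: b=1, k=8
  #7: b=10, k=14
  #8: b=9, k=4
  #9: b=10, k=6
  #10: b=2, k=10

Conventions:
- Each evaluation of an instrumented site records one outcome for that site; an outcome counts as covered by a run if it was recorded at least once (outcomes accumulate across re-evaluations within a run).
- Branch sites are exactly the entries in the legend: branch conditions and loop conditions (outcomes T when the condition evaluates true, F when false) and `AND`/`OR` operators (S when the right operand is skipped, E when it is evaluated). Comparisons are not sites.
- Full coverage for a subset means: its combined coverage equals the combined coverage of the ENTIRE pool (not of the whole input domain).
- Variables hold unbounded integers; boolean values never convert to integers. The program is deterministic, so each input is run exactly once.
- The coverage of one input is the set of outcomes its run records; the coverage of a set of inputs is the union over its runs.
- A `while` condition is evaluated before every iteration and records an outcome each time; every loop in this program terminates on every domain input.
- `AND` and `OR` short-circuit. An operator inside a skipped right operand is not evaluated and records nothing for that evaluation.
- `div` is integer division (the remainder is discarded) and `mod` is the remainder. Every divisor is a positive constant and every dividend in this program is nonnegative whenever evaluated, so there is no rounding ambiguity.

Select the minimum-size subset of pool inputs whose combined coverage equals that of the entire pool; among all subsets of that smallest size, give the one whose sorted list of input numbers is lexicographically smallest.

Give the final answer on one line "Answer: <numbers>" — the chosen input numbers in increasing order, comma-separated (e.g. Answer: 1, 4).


input #1 (b=6, k=5): events B2->E, B3->E, B1->F, B4->T, B4->T, B4->T, B4->F, B5->T; covers B1=F, B2=E, B3=E, B4=T, B4=F, B5=T
input #2 (b=3, k=9): events B2->E, B3->E, B1->T, B4->T, B4->T, B4->F, B5->T; covers B1=T, B2=E, B3=E, B4=T, B4=F, B5=T
input #3 (b=10, k=4): events B2->S, B1->F, B4->T, B4->T, B4->F, B5->F; covers B1=F, B2=S, B4=T, B4=F, B5=F
input #4 (b=2, k=14): events B2->E, B3->E, B1->T, B4->T, B4->F, B5->T; covers B1=T, B2=E, B3=E, B4=T, B4=F, B5=T
input #5 (b=6, k=2): events B2->S, B1->F, B4->T, B4->T, B4->T, B4->F, B5->T; covers B1=F, B2=S, B4=T, B4=F, B5=T
input #6 (b=1, k=8): events B2->E, B3->E, B1->F, B4->T, B4->T, B4->T, B4->T, B4->T, B4->F, B5->T; covers B1=F, B2=E, B3=E, B4=T, B4=F, B5=T
input #7 (b=10, k=14): events B2->E, B3->E, B1->T, B4->T, B4->F, B5->F; covers B1=T, B2=E, B3=E, B4=T, B4=F, B5=F
input #8 (b=9, k=4): events B2->S, B1->F, B4->T, B4->T, B4->F, B5->T; covers B1=F, B2=S, B4=T, B4=F, B5=T
input #9 (b=10, k=6): events B2->E, B3->E, B1->F, B4->T, B4->T, B4->F, B5->F; covers B1=F, B2=E, B3=E, B4=T, B4=F, B5=F
input #10 (b=2, k=10): events B2->E, B3->E, B1->T, B4->T, B4->T, B4->F, B5->T; covers B1=T, B2=E, B3=E, B4=T, B4=F, B5=T
union over all inputs: B1=T, B1=F, B2=S, B2=E, B3=E, B4=T, B4=F, B5=T, B5=F (9 outcomes)
size 1 is not enough: best union over all size-1 subsets is 6/9
at size 2, {2, 3} reaches all 9 outcomes; every lexicographically earlier size-2 subset fails
Answer: 2, 3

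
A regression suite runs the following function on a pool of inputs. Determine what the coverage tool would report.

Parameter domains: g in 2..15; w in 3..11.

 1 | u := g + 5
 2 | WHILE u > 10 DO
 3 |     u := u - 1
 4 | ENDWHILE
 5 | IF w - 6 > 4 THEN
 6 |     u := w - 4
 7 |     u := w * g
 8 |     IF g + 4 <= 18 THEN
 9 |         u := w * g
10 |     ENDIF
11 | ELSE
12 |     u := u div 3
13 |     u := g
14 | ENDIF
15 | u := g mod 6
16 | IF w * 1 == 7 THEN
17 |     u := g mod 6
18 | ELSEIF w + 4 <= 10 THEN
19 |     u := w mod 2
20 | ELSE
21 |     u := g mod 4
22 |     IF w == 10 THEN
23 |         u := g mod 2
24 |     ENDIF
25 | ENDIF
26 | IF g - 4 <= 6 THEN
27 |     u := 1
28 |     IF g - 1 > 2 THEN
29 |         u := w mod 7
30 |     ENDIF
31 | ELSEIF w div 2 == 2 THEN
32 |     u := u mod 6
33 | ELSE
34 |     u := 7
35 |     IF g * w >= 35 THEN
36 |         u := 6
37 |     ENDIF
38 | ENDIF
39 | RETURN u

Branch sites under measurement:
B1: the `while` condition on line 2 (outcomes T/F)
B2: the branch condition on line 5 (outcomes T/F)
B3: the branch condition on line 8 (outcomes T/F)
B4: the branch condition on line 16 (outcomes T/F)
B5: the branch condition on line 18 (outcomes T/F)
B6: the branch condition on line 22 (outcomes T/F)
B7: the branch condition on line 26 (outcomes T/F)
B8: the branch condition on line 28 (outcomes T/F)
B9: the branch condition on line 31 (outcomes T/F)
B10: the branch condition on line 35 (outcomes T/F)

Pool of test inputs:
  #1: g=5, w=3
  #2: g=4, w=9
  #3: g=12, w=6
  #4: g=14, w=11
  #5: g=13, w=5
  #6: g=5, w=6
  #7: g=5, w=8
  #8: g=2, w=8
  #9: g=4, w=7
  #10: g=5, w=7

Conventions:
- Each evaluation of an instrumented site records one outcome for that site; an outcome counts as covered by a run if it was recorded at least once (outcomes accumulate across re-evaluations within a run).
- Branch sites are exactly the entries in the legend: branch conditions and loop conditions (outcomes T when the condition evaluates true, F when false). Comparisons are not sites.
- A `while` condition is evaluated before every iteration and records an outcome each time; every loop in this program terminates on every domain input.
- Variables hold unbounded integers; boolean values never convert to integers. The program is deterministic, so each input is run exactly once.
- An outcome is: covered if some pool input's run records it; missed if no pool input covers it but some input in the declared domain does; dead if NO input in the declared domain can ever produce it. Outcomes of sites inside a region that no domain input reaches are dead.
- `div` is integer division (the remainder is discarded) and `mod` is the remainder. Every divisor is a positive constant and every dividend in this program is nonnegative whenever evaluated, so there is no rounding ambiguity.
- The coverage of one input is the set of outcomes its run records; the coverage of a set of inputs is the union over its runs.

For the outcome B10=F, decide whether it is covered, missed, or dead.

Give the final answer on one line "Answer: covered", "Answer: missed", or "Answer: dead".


no pool input records B10=F
but domain input (g=11, w=3) does record it -> reachable, so missed
Answer: missed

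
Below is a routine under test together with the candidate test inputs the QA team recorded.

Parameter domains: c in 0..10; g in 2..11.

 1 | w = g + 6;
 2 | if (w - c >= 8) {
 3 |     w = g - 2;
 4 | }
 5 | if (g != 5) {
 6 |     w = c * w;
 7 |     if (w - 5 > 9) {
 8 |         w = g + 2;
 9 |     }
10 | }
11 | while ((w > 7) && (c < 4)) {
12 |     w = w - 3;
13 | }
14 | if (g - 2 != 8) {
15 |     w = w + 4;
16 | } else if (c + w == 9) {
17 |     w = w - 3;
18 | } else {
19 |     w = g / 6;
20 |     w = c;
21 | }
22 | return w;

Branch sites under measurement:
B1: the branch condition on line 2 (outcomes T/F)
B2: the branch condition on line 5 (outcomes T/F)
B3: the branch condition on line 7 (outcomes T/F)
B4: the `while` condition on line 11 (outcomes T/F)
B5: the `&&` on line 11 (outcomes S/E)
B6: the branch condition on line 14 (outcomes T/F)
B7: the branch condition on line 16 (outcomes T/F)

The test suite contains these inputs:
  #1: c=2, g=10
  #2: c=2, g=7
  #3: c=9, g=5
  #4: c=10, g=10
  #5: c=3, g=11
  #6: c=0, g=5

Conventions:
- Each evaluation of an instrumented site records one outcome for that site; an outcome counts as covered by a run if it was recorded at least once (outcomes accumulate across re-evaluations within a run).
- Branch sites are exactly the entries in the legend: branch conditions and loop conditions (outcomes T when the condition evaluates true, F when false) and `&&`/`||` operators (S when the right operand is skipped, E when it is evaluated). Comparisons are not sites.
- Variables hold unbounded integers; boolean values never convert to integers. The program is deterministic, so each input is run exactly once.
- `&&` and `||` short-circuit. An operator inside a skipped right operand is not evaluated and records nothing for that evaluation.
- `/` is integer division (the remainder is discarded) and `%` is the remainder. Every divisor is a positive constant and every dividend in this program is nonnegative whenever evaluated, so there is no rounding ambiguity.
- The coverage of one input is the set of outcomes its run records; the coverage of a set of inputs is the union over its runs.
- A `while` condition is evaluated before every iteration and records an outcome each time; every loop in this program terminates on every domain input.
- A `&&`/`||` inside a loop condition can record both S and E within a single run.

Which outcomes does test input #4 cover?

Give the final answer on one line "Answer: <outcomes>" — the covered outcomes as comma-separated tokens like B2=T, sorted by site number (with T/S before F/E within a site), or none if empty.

Tracing the run of input #4 (c=10, g=10):
  B1->F, B2->T, B3->T, B5->E, B4->F, B6->F, B7->F
as a set, this run covers: B1=F, B2=T, B3=T, B4=F, B5=E, B6=F, B7=F

Answer: B1=F, B2=T, B3=T, B4=F, B5=E, B6=F, B7=F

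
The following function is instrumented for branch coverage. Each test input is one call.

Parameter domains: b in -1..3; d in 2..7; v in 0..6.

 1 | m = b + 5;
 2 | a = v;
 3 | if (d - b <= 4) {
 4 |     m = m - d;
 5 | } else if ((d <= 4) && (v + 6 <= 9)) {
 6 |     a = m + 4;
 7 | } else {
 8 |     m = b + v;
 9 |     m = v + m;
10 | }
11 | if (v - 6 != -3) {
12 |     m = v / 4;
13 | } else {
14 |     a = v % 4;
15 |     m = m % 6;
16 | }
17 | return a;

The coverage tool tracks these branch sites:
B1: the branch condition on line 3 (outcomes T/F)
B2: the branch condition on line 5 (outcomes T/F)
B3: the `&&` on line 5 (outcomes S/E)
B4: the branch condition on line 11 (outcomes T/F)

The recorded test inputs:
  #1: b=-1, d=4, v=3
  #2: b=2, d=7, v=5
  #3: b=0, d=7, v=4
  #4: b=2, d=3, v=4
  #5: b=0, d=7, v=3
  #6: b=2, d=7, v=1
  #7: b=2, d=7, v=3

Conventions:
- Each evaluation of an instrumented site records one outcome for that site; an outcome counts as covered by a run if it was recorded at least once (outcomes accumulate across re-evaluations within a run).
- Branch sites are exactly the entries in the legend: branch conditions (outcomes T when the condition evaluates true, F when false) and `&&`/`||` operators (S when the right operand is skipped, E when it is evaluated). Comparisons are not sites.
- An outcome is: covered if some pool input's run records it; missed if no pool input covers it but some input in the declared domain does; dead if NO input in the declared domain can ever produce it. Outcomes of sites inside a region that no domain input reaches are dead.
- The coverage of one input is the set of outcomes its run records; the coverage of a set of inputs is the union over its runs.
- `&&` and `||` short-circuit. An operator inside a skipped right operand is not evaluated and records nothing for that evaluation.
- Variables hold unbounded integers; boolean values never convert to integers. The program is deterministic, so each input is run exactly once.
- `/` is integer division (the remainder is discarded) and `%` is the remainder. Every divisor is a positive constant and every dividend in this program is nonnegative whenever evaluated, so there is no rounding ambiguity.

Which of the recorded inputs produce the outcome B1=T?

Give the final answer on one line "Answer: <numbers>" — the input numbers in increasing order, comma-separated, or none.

input #1 (b=-1, d=4, v=3): does not produce B1=T
input #2 (b=2, d=7, v=5): does not produce B1=T
input #3 (b=0, d=7, v=4): does not produce B1=T
input #4 (b=2, d=3, v=4): produces B1=T
input #5 (b=0, d=7, v=3): does not produce B1=T
input #6 (b=2, d=7, v=1): does not produce B1=T
input #7 (b=2, d=7, v=3): does not produce B1=T

Answer: 4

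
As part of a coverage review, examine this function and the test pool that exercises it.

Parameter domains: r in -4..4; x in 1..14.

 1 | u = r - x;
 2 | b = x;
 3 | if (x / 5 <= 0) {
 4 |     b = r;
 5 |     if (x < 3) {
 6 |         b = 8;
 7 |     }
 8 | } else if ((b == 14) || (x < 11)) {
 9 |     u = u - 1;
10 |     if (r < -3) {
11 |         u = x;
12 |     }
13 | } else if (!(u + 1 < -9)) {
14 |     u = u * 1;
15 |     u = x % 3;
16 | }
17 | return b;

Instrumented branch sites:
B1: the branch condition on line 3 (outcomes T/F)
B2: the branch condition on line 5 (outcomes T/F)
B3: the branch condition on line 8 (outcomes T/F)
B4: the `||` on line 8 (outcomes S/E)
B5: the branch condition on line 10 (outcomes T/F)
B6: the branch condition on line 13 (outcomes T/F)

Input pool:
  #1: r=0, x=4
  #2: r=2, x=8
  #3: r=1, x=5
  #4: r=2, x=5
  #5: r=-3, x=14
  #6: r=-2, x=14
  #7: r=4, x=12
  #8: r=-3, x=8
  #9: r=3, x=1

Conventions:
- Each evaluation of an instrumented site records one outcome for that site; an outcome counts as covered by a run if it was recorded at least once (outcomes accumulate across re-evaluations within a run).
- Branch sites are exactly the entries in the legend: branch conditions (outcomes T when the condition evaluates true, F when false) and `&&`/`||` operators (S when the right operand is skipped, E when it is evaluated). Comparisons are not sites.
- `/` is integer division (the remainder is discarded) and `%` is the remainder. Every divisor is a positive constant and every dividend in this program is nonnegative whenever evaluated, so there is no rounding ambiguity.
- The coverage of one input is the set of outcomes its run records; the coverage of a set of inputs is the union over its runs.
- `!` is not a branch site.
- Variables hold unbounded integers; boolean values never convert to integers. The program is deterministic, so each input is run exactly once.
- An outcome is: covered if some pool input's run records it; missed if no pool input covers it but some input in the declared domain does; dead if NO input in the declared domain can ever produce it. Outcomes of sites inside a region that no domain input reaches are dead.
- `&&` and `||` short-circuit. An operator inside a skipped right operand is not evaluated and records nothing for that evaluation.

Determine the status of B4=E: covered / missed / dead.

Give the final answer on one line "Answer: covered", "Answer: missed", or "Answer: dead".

B4=E is recorded by pool input(s) 2, 3, 4, 7, 8 -> covered

Answer: covered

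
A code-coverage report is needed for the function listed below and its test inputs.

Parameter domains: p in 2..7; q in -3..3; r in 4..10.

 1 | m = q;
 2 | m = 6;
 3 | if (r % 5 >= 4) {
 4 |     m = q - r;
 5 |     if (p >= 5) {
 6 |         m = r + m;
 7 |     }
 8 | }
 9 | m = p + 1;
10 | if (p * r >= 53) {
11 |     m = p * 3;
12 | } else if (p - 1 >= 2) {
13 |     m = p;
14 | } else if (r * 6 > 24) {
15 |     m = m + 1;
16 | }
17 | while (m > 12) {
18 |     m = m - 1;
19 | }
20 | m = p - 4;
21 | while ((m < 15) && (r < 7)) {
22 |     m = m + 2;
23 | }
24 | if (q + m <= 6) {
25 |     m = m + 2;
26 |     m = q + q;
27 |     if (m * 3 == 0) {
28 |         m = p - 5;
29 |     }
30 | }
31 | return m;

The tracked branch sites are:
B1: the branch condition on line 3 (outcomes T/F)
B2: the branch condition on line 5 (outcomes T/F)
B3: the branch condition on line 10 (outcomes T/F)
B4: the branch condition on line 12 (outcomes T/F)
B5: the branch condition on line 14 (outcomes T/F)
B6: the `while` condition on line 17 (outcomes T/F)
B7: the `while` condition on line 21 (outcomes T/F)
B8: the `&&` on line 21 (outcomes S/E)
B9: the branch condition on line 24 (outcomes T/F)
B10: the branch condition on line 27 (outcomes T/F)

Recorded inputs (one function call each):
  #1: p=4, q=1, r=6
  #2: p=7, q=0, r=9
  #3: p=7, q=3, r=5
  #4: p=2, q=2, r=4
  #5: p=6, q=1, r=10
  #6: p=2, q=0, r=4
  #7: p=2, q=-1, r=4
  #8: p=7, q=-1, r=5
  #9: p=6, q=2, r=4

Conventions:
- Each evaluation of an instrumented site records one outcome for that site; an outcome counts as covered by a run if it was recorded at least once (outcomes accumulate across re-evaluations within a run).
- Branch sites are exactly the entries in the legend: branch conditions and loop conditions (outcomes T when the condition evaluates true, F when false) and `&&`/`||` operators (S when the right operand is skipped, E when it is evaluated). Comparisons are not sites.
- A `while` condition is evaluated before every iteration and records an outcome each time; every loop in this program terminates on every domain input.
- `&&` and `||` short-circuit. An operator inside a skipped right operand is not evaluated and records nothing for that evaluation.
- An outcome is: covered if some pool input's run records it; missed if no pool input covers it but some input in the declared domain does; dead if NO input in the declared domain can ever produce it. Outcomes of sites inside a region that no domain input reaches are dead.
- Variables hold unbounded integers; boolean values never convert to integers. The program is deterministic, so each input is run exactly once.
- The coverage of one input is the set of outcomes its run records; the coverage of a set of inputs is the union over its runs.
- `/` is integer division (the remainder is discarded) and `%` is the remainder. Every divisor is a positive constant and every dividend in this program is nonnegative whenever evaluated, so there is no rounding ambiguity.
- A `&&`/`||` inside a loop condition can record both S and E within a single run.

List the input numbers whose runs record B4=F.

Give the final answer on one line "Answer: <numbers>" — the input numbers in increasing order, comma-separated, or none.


input #1 (p=4, q=1, r=6): never hits B4=F
input #2 (p=7, q=0, r=9): never hits B4=F
input #3 (p=7, q=3, r=5): never hits B4=F
input #4 (p=2, q=2, r=4): hits B4=F
input #5 (p=6, q=1, r=10): never hits B4=F
input #6 (p=2, q=0, r=4): hits B4=F
input #7 (p=2, q=-1, r=4): hits B4=F
input #8 (p=7, q=-1, r=5): never hits B4=F
input #9 (p=6, q=2, r=4): never hits B4=F
Answer: 4, 6, 7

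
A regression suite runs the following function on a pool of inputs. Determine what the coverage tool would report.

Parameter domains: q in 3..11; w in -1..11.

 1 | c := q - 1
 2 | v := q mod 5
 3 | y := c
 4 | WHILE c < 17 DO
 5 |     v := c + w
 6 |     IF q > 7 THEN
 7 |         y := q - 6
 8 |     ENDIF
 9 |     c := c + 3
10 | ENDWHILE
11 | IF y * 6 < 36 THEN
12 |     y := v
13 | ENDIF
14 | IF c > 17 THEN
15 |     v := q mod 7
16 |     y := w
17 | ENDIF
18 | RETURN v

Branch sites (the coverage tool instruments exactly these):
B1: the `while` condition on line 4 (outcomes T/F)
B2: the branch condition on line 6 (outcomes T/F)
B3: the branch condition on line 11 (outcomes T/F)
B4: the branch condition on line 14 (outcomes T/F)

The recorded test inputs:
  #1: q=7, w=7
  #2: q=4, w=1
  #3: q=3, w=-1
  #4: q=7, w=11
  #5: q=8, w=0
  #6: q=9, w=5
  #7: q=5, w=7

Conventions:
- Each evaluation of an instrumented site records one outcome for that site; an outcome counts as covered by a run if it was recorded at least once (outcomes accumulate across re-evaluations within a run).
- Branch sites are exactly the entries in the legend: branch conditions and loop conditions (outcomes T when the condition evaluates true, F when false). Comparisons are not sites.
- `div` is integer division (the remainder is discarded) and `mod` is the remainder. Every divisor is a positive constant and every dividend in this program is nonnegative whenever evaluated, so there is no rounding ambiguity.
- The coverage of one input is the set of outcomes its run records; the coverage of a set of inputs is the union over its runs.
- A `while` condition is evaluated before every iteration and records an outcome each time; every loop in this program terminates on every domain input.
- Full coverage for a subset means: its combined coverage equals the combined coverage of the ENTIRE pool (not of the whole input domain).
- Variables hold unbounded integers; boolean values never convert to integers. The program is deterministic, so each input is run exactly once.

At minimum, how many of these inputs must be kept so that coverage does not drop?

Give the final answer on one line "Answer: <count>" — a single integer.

input #1 (q=7, w=7): events B1->T, B2->F, B1->T, B2->F, B1->T, B2->F, B1->T, B2->F, B1->F, B3->F, B4->T; covers B1=T, B1=F, B2=F, B3=F, B4=T
input #2 (q=4, w=1): events B1->T, B2->F, B1->T, B2->F, B1->T, B2->F, B1->T, B2->F, B1->T, B2->F, B1->F, B3->T, B4->T; covers B1=T, B1=F, B2=F, B3=T, B4=T
input #3 (q=3, w=-1): events B1->T, B2->F, B1->T, B2->F, B1->T, B2->F, B1->T, B2->F, B1->T, B2->F, B1->F, B3->T, B4->F; covers B1=T, B1=F, B2=F, B3=T, B4=F
input #4 (q=7, w=11): events B1->T, B2->F, B1->T, B2->F, B1->T, B2->F, B1->T, B2->F, B1->F, B3->F, B4->T; covers B1=T, B1=F, B2=F, B3=F, B4=T
input #5 (q=8, w=0): events B1->T, B2->T, B1->T, B2->T, B1->T, B2->T, B1->T, B2->T, B1->F, B3->T, B4->T; covers B1=T, B1=F, B2=T, B3=T, B4=T
input #6 (q=9, w=5): events B1->T, B2->T, B1->T, B2->T, B1->T, B2->T, B1->F, B3->T, B4->F; covers B1=T, B1=F, B2=T, B3=T, B4=F
input #7 (q=5, w=7): events B1->T, B2->F, B1->T, B2->F, B1->T, B2->F, B1->T, B2->F, B1->T, B2->F, B1->F, B3->T, B4->T; covers B1=T, B1=F, B2=F, B3=T, B4=T
pool-wide coverage (8 outcomes): B1=T, B1=F, B2=T, B2=F, B3=T, B3=F, B4=T, B4=F
every size-1 subset falls short of the 8 outcomes (best: 5/8)
inputs {1, 6} (size 2) cover everything; no size-2 subset with a lexicographically smaller index list covers all 8

Answer: 2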